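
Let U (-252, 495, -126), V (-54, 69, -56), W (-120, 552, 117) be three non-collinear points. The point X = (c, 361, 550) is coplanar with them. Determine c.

The plane through U, V, W has equation −107508x − 38874y + 67518z = -657882.
Substituting X: (-107508)c + (23101386) = -657882, so c = 221.

221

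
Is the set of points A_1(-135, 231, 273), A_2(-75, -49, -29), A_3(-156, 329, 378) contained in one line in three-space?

A_1A_2 = (60, -280, -302), A_1A_3 = (-21, 98, 105).
Comparing components 2 and 3: (-280)(105) − (-302)(98) = 196 ≠ 0, so A_1A_2 and A_1A_3 are not parallel and the points are not collinear.

No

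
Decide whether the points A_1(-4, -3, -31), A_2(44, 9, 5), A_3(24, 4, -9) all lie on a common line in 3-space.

No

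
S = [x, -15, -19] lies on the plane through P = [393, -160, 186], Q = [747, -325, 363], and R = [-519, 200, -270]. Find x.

-17

Coplanarity requires PQ · (PR × PS) = 0.
PQ = (354, -165, 177), PR = (-912, 360, -456); the triple product is linear in x with coefficient 11520 and constant term 195840.
Setting it to zero: x = -17.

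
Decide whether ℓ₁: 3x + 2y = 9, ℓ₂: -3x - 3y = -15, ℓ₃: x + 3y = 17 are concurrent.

Lines aᵢx + bᵢy = cᵢ with pairwise distinct directions are concurrent exactly when det[aᵢ bᵢ cᵢ] = 0.
Here the determinant is 0.
It vanishes, so the lines are concurrent at (-1, 6).

Yes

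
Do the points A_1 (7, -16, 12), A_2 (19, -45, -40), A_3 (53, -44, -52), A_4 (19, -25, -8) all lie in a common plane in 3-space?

The four points are coplanar iff the 3×3 determinant with rows A_1A_2, A_1A_3, A_1A_4 is zero.
Rows: (12, -29, -52), (46, -28, -64), (12, -9, -20).
Expanding along the first row: (12)(-16) − (-29)(-152) + (-52)(-78) = -544.
Nonzero ⇒ not coplanar.

No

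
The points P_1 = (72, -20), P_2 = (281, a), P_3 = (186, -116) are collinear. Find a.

The three points are collinear iff det[P_1P_2; P_1P_3] = 0.
This determinant is linear in a: (-114)a + (-22344) = 0, so a = -196.

-196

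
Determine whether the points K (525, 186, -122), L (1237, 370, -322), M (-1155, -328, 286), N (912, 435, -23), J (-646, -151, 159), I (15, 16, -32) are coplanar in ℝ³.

No

The plane through K, L, M has normal n = KL × KM = (-27728, 45504, -56848) and equation n·P = 842000.
Checking the remaining points: n·N = -4186192, n·J = 2002352, n·I = 2131280.
Since n·N = -4186192 ≠ 842000, N is off the plane and the points are not all coplanar.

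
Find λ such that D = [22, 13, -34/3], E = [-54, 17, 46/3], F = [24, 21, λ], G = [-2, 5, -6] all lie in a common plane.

Coplanarity ⇔ det[DE; DF; DG] = 0.
Expanding, this is linear in λ: (-704)λ + (-19712/3) = 0.
So λ = -28/3.

-28/3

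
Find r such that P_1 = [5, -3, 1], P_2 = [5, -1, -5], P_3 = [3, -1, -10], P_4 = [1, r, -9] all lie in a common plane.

The points are coplanar iff P_1P_2 · (P_1P_3 × P_1P_4) = 0.
Expanding, this is linear in r: (12)r + (36) = 0.
So r = -3.

-3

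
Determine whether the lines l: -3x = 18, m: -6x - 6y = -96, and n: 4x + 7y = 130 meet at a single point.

Yes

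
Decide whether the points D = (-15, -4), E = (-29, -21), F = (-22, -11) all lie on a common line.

DE = (-14, -17), DF = (-7, -7).
Twice the signed area of △DEF is (-14)(-7) − (-17)(-7) = -21.
The area is nonzero, so the three points are not collinear.

No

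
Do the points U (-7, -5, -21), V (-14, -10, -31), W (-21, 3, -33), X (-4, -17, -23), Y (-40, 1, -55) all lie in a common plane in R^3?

Yes

The plane through U, V, W has normal n = UV × UW = (140, 56, -126) and equation n·P = 1386.
Checking the remaining points: n·X = 1386, n·Y = 1386.
All equal 1386, so all 5 points lie in one plane.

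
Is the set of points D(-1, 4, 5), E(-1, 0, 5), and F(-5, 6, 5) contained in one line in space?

DE = (0, -4, 0), DF = (-4, 2, 0).
DE × DF = (0, 0, -16).
The cross product is nonzero, so the points do not lie on one line.

No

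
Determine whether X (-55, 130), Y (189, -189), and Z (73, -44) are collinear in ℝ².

XY = (244, -319), XZ = (128, -174).
Twice the signed area of △XYZ is (244)(-174) − (-319)(128) = -1624.
The area is nonzero, so the three points are not collinear.

No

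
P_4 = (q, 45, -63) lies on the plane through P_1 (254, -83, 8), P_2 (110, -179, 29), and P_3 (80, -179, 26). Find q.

16

The plane through P_1, P_2, P_3 has equation 288x − 1062y − 2880z = 138258.
Substituting P_4: (288)q + (133650) = 138258, so q = 16.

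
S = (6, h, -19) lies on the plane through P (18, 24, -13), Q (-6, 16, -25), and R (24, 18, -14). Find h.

20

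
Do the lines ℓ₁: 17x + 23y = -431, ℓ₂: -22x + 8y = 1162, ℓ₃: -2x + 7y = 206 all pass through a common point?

Lines aᵢx + bᵢy = cᵢ with pairwise distinct directions are concurrent exactly when det[aᵢ bᵢ cᵢ] = 0.
Here the determinant is 0.
It vanishes, so the lines are concurrent at (-47, 16).

Yes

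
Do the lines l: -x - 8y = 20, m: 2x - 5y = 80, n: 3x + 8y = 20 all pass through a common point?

No

Intersecting l and m: solving the 2×2 system gives (x, y) = (180/7, -40/7).
Substitute into n: (3)(180/7) + (8)(-40/7) = 220/7.
But n requires 20 ≠ 220/7, so the three lines have no common point.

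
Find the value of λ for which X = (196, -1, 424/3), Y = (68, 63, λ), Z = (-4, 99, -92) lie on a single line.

Collinearity requires XY × XZ = 0; each component is linear in λ.
The x-component gives (-100)λ + (-800) = 0, so λ = -8.
The remaining components then also vanish.

-8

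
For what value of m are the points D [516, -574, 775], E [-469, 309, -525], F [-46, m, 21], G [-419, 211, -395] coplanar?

-60

Normal to plane DEG: n = (-12610, 63050, 52380); plane equation n·P = -2102960.
Requiring n·F = -2102960: (63050)m + (1680040) = -2102960.
So m = -60.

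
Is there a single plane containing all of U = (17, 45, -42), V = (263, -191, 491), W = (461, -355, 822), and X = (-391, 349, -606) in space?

No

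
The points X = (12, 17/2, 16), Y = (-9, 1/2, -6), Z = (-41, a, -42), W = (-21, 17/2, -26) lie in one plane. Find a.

Normal to plane XYW: n = (336, -156, -264); plane equation n·P = -1518.
Requiring n·Z = -1518: (-156)a + (-2688) = -1518.
So a = -15/2.

-15/2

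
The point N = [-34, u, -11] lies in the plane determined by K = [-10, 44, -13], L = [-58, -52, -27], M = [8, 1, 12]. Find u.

-40

A normal to the plane is n = KL × KM = (-3002, 948, 3792).
N lies in the plane iff n · KN = 0.
This gives (948)u + (37920) = 0, so u = -40.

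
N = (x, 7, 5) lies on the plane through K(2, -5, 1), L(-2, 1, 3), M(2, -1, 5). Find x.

Coplanarity requires KL · (KM × KN) = 0.
KL = (-4, 6, 2), KM = (0, 4, 4); the triple product is linear in x with coefficient 16 and constant term 96.
Setting it to zero: x = -6.

-6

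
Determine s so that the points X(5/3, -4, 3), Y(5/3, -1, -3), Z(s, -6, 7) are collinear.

5/3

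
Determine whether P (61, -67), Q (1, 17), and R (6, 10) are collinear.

Yes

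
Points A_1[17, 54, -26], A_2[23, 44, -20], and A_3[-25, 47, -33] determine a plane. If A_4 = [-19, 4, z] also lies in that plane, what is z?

-12

The plane through A_1, A_2, A_3 has equation 112x − 210y − 462z = 2576.
Substituting A_4: (-462)z + (-2968) = 2576, so z = -12.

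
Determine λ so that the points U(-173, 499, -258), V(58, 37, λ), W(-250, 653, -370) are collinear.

Collinearity requires UV × UW = 0; each component is linear in λ.
The x-component gives (-154)λ + (12012) = 0, so λ = 78.
The remaining components then also vanish.

78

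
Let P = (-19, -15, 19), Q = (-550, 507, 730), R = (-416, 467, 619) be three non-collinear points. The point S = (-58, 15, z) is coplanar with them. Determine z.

65

A normal to the plane is n = PQ × PR = (-29502, 36333, -48708).
S lies in the plane iff n · PS = 0.
This gives (-48708)z + (3166020) = 0, so z = 65.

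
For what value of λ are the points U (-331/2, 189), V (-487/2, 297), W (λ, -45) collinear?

The three points are collinear iff det[UV; UW] = 0.
This determinant is linear in λ: (-108)λ + (378) = 0, so λ = 7/2.

7/2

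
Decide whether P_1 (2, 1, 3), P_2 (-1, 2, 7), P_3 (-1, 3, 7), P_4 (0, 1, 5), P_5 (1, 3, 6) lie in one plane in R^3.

The plane through P_1, P_2, P_3 has normal n = P_1P_2 × P_1P_3 = (-4, 0, -3) and equation n·P = -17.
Checking the remaining points: n·P_4 = -15, n·P_5 = -22.
Since n·P_4 = -15 ≠ -17, P_4 is off the plane and the points are not all coplanar.

No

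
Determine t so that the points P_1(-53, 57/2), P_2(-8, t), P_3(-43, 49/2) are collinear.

The three points are collinear iff det[P_1P_2; P_1P_3] = 0.
This determinant is linear in t: (-10)t + (105) = 0, so t = 21/2.

21/2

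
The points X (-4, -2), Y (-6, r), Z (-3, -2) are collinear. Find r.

-2

Collinearity: (Y − X) must be parallel to (Z − X) = (1, 0).
Cross-multiplying the components: (r − (-2))·(1) = (-2)·(0).
Solving gives r = -2.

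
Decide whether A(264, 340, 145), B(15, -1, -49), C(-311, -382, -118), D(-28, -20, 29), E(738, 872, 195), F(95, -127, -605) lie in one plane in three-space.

No

The plane through A, B, C has normal n = AB × AC = (-50385, 46063, -16297) and equation n·P = -3285.
Checking the remaining points: n·D = 16907, n·E = -195109, n·F = -776891.
Since n·D = 16907 ≠ -3285, D is off the plane and the points are not all coplanar.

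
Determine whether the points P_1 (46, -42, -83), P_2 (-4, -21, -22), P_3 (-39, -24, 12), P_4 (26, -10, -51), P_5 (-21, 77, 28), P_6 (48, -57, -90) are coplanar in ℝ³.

The plane through P_1, P_2, P_3 has normal n = P_1P_2 × P_1P_3 = (897, -435, 885) and equation n·P = -13923.
Checking the remaining points: n·P_4 = -17463, n·P_5 = -27552, n·P_6 = -11799.
Since n·P_4 = -17463 ≠ -13923, P_4 is off the plane and the points are not all coplanar.

No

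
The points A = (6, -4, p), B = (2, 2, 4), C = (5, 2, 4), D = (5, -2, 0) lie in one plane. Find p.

Coplanarity ⇔ det[AB; AC; AD] = 0.
Expanding, this is linear in p: (12)p + (24) = 0.
So p = -2.

-2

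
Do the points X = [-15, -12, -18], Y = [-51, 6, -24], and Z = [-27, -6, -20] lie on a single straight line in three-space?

XY = (-36, 18, -6), XZ = (-12, 6, -2).
XY × XZ = (0, 0, 0).
The cross product vanishes, so the three points are collinear.

Yes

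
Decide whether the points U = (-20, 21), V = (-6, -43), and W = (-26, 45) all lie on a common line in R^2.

UV = (14, -64), UW = (-6, 24).
Twice the signed area of △UVW is (14)(24) − (-64)(-6) = -48.
The area is nonzero, so the three points are not collinear.

No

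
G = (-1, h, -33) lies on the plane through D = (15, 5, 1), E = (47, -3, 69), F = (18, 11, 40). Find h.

9

Coplanarity requires DE · (DF × DG) = 0.
DE = (32, -8, 68), DF = (3, 6, 39); the triple product is linear in h with coefficient -1044 and constant term 9396.
Setting it to zero: h = 9.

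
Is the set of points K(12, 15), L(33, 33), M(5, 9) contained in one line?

KL = (21, 18), KM = (-7, -6).
Checking proportionality: KM = -1/3·KL, so the vectors are parallel and the points are collinear.

Yes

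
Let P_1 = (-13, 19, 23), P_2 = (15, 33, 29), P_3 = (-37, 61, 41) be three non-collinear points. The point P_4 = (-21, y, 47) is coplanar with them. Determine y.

A normal to the plane is n = P_1P_2 × P_1P_3 = (0, -648, 1512).
P_4 lies in the plane iff n · P_1P_4 = 0.
This gives (-648)y + (48600) = 0, so y = 75.

75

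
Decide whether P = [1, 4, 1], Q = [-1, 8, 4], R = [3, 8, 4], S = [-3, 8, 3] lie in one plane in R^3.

No

A normal to the plane through P, Q, R is n = PQ × PR = (0, 12, -16).
The plane has equation n·X = 32. For S: n·S = 48.
48 ≠ 32, so S is off the plane.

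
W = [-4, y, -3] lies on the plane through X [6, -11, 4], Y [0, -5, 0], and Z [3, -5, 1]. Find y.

The plane through X, Y, Z has equation 6x − 6y − 18z = 30.
Substituting W: (-6)y + (30) = 30, so y = 0.

0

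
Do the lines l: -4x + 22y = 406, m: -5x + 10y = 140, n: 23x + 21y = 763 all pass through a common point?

Yes

The three lines meet at one point iff the augmented coefficient matrix [aᵢ bᵢ cᵢ] has rank < 3, i.e. its determinant vanishes.
Here the determinant is 0.
It vanishes, so the lines are concurrent at (14, 21).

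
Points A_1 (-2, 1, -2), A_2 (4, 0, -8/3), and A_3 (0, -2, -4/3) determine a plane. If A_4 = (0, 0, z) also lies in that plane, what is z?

A normal to the plane is n = A_1A_2 × A_1A_3 = (-8/3, -16/3, -16).
A_4 lies in the plane iff n · A_1A_4 = 0.
This gives (-16)z + (-32) = 0, so z = -2.

-2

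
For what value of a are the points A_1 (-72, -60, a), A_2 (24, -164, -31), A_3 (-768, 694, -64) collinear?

-35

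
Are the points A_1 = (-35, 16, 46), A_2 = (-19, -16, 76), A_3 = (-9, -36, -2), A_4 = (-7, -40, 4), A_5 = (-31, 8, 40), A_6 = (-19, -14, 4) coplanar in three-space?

No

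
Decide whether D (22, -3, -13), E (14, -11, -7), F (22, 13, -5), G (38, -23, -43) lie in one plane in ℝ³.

The four points are coplanar iff the 3×3 determinant with rows DE, DF, DG is zero.
Rows: (-8, -8, 6), (0, 16, 8), (16, -20, -30).
Expanding along the first row: (-8)(-320) − (-8)(-128) + (6)(-256) = 0.
Zero determinant ⇒ coplanar.

Yes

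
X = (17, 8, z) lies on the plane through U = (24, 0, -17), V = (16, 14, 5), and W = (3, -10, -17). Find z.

-3

A normal to the plane is n = UV × UW = (220, -462, 374).
X lies in the plane iff n · UX = 0.
This gives (374)z + (1122) = 0, so z = -3.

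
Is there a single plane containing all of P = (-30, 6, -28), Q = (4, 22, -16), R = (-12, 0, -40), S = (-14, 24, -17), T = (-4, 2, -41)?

No

The plane through P, Q, R has normal n = PQ × PR = (-120, 624, -492) and equation n·X = 21120.
Checking the remaining points: n·S = 25020, n·T = 21900.
Since n·S = 25020 ≠ 21120, S is off the plane and the points are not all coplanar.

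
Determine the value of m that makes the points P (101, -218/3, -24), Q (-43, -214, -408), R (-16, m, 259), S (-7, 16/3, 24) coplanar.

415/3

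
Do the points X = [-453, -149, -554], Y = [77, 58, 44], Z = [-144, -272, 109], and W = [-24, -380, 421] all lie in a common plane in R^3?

No

A normal to the plane through X, Y, Z is n = XY × XZ = (210795, -166608, -129153).
The plane has equation n·P = 885219. For W: n·W = 3878547.
3878547 ≠ 885219, so W is off the plane.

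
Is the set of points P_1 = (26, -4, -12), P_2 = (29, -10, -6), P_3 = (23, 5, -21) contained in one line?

No

P_1P_2 = (3, -6, 6), P_1P_3 = (-3, 9, -9).
Comparing components 3 and 1: (6)(-3) − (3)(-9) = 9 ≠ 0, so P_1P_2 and P_1P_3 are not parallel and the points are not collinear.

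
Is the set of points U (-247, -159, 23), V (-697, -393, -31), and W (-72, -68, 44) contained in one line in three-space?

UV = (-450, -234, -54), UW = (175, 91, 21).
Each component of UW is -7/18 times the corresponding component of UV, so UW = -7/18·UV and the points are collinear.

Yes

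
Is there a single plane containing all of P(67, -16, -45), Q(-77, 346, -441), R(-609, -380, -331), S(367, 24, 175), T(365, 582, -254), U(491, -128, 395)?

No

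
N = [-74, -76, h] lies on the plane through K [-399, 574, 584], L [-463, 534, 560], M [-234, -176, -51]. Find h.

9

A normal to the plane is n = KL × KM = (7400, -44600, 54600).
N lies in the plane iff n · KN = 0.
This gives (54600)h + (-491400) = 0, so h = 9.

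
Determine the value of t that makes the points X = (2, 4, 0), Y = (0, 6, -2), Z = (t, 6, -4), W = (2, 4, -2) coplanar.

0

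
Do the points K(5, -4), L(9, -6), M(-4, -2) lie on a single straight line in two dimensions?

No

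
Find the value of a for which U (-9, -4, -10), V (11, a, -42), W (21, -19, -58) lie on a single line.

Collinearity requires UV × UW = 0; each component is linear in a.
The x-component gives (-48)a + (-672) = 0, so a = -14.
The remaining components then also vanish.

-14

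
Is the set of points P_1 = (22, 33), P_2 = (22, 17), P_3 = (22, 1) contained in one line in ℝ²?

P_1P_2 = (0, -16), P_1P_3 = (0, -32).
Checking proportionality: P_1P_3 = 2·P_1P_2, so the vectors are parallel and the points are collinear.

Yes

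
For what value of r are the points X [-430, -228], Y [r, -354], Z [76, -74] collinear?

-844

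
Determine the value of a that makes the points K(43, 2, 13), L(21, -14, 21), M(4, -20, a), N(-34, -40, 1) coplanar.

Normal to plane KLN: n = (528, -880, -308); plane equation n·P = 16940.
Requiring n·M = 16940: (-308)a + (19712) = 16940.
So a = 9.

9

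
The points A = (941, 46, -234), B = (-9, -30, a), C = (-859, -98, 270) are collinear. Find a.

Collinearity requires AB × AC = 0; each component is linear in a.
The x-component gives (144)a + (-4608) = 0, so a = 32.
The remaining components then also vanish.

32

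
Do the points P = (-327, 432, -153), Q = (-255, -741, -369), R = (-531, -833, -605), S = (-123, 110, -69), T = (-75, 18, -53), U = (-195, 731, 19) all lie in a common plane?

Yes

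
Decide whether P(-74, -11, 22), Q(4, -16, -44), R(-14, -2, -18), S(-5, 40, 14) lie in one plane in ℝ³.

With P as base: PQ = (78, -5, -66), PR = (60, 9, -40), PS = (69, 51, -8).
PR × PS = (1968, -2280, 2439).
PQ · (PR × PS) = 3930.
Since 3930 ≠ 0, the four points are not coplanar.

No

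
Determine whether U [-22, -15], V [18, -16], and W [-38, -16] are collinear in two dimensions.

No

UV = (40, -1), UW = (-16, -1).
Twice the signed area of △UVW is (40)(-1) − (-1)(-16) = -56.
The area is nonzero, so the three points are not collinear.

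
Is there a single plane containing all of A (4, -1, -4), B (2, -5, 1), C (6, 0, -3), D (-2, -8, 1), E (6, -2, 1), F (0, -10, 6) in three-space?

No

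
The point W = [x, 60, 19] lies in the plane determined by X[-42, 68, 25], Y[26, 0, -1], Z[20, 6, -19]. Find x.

The plane through X, Y, Z has equation 1380x + 1380y = 35880.
Substituting W: (1380)x + (82800) = 35880, so x = -34.

-34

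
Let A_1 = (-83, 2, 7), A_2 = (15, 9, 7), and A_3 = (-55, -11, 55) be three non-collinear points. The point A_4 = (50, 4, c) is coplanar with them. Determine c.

The plane through A_1, A_2, A_3 has equation 336x − 4704y − 1470z = -47586.
Substituting A_4: (-1470)c + (-2016) = -47586, so c = 31.

31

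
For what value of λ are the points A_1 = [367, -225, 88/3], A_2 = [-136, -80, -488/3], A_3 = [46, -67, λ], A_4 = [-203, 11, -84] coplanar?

Coplanarity ⇔ det[A_1A_2; A_1A_3; A_1A_4] = 0.
Expanding, this is linear in λ: (36058)λ + (-72116) = 0.
So λ = 2.

2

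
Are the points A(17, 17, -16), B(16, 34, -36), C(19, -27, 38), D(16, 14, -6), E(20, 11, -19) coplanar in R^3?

The plane through A, B, C has normal n = AB × AC = (38, 14, 10) and equation n·P = 724.
Checking the remaining points: n·D = 744, n·E = 724.
Since n·D = 744 ≠ 724, D is off the plane and the points are not all coplanar.

No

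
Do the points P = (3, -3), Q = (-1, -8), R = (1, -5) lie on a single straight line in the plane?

PQ = (-4, -5), PR = (-2, -2).
If collinear, PR would be a scalar multiple of PQ. But (-4)·(-2) ≠ (-5)·(-2) (difference -2), so they are not parallel; the points are not collinear.

No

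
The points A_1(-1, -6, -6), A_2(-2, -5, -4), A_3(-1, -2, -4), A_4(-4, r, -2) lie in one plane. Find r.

The points are coplanar iff A_1A_2 · (A_1A_3 × A_1A_4) = 0.
Expanding, this is linear in r: (2)r + (14) = 0.
So r = -7.

-7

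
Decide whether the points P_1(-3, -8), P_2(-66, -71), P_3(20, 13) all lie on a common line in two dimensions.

No

P_1P_2 = (-63, -63), P_1P_3 = (23, 21).
Twice the signed area of △P_1P_2P_3 is (-63)(21) − (-63)(23) = 126.
The area is nonzero, so the three points are not collinear.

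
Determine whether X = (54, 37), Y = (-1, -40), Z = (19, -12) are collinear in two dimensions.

Yes

XY = (-55, -77), XZ = (-35, -49).
det[XY; XZ] = (-55)(-49) − (-77)(-35) = 0.
The determinant is zero, so the points are collinear.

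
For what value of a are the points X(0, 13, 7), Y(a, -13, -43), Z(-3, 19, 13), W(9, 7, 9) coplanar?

-5

Normal to plane XZW: n = (48, 60, -36); plane equation n·P = 528.
Requiring n·Y = 528: (48)a + (768) = 528.
So a = -5.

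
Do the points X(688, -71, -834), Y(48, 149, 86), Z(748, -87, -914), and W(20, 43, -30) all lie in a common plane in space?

With X as base: XY = (-640, 220, 920), XZ = (60, -16, -80), XW = (-668, 114, 804).
XZ × XW = (-3744, 5200, -3848).
XY · (XZ × XW) = 0.
The scalar triple product vanishes, so the four points are coplanar.

Yes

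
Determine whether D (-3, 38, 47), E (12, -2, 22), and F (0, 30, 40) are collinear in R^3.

No

DE = (15, -40, -25), DF = (3, -8, -7).
Comparing components 2 and 3: (-40)(-7) − (-25)(-8) = 80 ≠ 0, so DE and DF are not parallel and the points are not collinear.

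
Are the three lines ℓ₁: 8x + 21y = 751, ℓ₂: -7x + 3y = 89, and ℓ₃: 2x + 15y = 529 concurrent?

Lines aᵢx + bᵢy = cᵢ with pairwise distinct directions are concurrent exactly when det[aᵢ bᵢ cᵢ] = 0.
Here the determinant is 156.
Nonzero, so no common point exists.

No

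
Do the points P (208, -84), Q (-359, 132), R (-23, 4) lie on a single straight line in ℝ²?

PQ = (-567, 216), PR = (-231, 88).
Checking proportionality: PR = 11/27·PQ, so the vectors are parallel and the points are collinear.

Yes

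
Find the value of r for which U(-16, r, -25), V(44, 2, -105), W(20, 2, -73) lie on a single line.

Collinearity requires UV × UW = 0; each component is linear in r.
The x-component gives (-32)r + (64) = 0, so r = 2.
The remaining components then also vanish.

2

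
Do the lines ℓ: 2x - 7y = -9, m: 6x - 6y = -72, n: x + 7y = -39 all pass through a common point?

Intersecting ℓ and m: solving the 2×2 system gives (x, y) = (-15, -3).
Substitute into n: (1)(-15) + (7)(-3) = -36.
But n requires -39 ≠ -36, so the three lines have no common point.

No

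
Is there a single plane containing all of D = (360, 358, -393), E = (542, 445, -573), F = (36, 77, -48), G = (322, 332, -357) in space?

With D as base: DE = (182, 87, -180), DF = (-324, -281, 345), DG = (-38, -26, 36).
DF × DG = (-1146, -1446, -2254).
DE · (DF × DG) = 71346.
Since 71346 ≠ 0, the four points are not coplanar.

No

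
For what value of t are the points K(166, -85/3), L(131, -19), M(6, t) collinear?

43/3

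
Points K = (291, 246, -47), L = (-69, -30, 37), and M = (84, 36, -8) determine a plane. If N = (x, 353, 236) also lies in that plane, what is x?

Coplanarity requires KL · (KM × KN) = 0.
KL = (-360, -276, 84), KM = (-207, -210, 39); the triple product is linear in x with coefficient 6876 and constant term 2867292.
Setting it to zero: x = -417.

-417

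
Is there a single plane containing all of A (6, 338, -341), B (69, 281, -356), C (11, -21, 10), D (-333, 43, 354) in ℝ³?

No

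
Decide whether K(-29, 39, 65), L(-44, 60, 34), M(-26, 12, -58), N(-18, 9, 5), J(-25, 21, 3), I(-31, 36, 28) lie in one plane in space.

Yes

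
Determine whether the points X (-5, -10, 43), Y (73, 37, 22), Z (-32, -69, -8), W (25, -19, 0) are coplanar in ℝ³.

No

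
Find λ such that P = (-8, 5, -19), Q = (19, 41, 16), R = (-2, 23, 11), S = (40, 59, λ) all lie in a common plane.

21

Normal to plane PQR: n = (450, -600, 270); plane equation n·X = -11730.
Requiring n·S = -11730: (270)λ + (-17400) = -11730.
So λ = 21.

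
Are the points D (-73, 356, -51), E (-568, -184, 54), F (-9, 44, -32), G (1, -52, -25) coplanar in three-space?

Yes

A normal to the plane through D, E, F is n = DE × DF = (22500, 16125, 189000).
The plane has equation n·P = -5541000. For G: n·G = -5541000.
Equal, so G lies in the plane and all four are coplanar.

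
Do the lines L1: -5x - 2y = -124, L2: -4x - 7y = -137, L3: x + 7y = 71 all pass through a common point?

Yes

Intersecting L1 and L2: solving the 2×2 system gives (x, y) = (22, 7).
Substitute into L3: (1)(22) + (7)(7) = 71.
This equals 71, so (22, 7) lies on all three lines and they are concurrent.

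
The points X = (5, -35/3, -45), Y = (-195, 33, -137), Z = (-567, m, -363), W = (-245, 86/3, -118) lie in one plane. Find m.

409/3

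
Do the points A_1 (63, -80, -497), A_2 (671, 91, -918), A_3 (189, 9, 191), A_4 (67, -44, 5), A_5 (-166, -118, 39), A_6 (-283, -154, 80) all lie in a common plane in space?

No

The plane through A_1, A_2, A_3 has normal n = A_1A_2 × A_1A_3 = (155117, -471350, 32566) and equation n·P = 31295069.
Checking the remaining points: n·A_4 = 31295069, n·A_5 = 31139952, n·A_6 = 31295069.
Since n·A_5 = 31139952 ≠ 31295069, A_5 is off the plane and the points are not all coplanar.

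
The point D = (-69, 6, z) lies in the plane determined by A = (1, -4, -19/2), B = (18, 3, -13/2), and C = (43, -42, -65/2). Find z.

-1/2

A normal to the plane is n = AB × AC = (-47, 517, -940).
D lies in the plane iff n · AD = 0.
This gives (-940)z + (-470) = 0, so z = -1/2.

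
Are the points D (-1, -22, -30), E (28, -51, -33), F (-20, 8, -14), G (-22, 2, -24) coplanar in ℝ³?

Yes

The four points are coplanar iff the 3×3 determinant with rows DE, DF, DG is zero.
Rows: (29, -29, -3), (-19, 30, 16), (-21, 24, 6).
Expanding along the first row: (29)(-204) − (-29)(222) + (-3)(174) = 0.
Zero determinant ⇒ coplanar.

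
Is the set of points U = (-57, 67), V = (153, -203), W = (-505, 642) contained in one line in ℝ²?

No

UV = (210, -270), UW = (-448, 575).
If collinear, UW would be a scalar multiple of UV. But (210)·(575) ≠ (-270)·(-448) (difference -210), so they are not parallel; the points are not collinear.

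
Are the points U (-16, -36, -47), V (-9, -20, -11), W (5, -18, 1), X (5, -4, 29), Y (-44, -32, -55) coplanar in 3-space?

The plane through U, V, W has normal n = UV × UW = (120, 420, -210) and equation n·P = -7170.
Checking the remaining points: n·X = -7170, n·Y = -7170.
All equal -7170, so all 5 points lie in one plane.

Yes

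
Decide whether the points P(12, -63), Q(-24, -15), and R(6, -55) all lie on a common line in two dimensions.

PQ = (-36, 48), PR = (-6, 8).
Checking proportionality: PR = 1/6·PQ, so the vectors are parallel and the points are collinear.

Yes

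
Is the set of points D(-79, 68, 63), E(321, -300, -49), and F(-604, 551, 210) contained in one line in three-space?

DE = (400, -368, -112), DF = (-525, 483, 147).
Each component of DF is -21/16 times the corresponding component of DE, so DF = -21/16·DE and the points are collinear.

Yes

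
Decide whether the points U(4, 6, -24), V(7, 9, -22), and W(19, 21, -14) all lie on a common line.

Yes

UV = (3, 3, 2), UW = (15, 15, 10).
UV × UW = (0, 0, 0).
The cross product vanishes, so the three points are collinear.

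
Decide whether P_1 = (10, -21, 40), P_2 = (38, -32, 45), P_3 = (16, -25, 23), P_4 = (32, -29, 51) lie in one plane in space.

Yes

The four points are coplanar iff the 3×3 determinant with rows P_1P_2, P_1P_3, P_1P_4 is zero.
Rows: (28, -11, 5), (6, -4, -17), (22, -8, 11).
Expanding along the first row: (28)(-180) − (-11)(440) + (5)(40) = 0.
Zero determinant ⇒ coplanar.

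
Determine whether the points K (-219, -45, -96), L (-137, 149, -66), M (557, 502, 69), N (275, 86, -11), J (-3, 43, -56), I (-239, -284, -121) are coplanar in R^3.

Yes

The plane through K, L, M has normal n = KL × KM = (15600, 9750, -105690) and equation n·P = 6291090.
Checking the remaining points: n·N = 6291090, n·J = 6291090, n·I = 6291090.
All equal 6291090, so all 6 points lie in one plane.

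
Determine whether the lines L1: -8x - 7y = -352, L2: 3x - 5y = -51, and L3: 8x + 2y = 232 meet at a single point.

Intersecting L1 and L2: solving the 2×2 system gives (x, y) = (23, 24).
Substitute into L3: (8)(23) + (2)(24) = 232.
This equals 232, so (23, 24) lies on all three lines and they are concurrent.

Yes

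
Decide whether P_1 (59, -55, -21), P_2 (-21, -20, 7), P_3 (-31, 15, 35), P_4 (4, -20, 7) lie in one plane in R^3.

The four points are coplanar iff the 3×3 determinant with rows P_1P_2, P_1P_3, P_1P_4 is zero.
Rows: (-80, 35, 28), (-90, 70, 56), (-55, 35, 28).
Expanding along the first row: (-80)(0) − (35)(560) + (28)(700) = 0.
Zero determinant ⇒ coplanar.

Yes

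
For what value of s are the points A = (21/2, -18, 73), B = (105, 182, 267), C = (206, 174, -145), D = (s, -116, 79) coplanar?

-62

The points are coplanar iff AB · (AC × AD) = 0.
Expanding, this is linear in s: (-80848)s + (-5012576) = 0.
So s = -62.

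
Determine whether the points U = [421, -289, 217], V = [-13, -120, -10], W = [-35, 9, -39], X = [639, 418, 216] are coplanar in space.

Yes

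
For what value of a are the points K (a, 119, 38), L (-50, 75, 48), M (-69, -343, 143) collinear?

Direction LM = (-19, -418, 95). From the y-coordinate of K, the parameter along the line is τ = (119 − 75)/(-418) = -2/19.
Then a = (-50) + (-2/19)·(-19) = -48.

-48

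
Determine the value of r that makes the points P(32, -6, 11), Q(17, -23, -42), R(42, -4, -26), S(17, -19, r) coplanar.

The points are coplanar iff PQ · (PR × PS) = 0.
Expanding, this is linear in r: (140)r + (1540) = 0.
So r = -11.

-11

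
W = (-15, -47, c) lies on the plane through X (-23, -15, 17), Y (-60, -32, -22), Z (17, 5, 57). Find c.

The plane through X, Y, Z has equation 100x − 80y − 60z = -2120.
Substituting W: (-60)c + (2260) = -2120, so c = 73.

73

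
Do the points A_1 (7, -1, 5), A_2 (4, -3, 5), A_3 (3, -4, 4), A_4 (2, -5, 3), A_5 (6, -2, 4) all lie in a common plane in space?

The plane through A_1, A_2, A_3 has normal n = A_1A_2 × A_1A_3 = (2, -3, 1) and equation n·P = 22.
Checking the remaining points: n·A_4 = 22, n·A_5 = 22.
All equal 22, so all 5 points lie in one plane.

Yes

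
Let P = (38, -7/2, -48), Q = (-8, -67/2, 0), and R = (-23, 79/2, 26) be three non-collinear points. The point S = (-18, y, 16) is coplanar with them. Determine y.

9/2

The plane through P, Q, R has equation −4284x + 476y − 3808z = 18326.
Substituting S: (476)y + (16184) = 18326, so y = 9/2.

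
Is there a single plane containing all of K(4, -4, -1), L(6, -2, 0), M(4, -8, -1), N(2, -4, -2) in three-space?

With K as base: KL = (2, 2, 1), KM = (0, -4, 0), KN = (-2, 0, -1).
KM × KN = (4, 0, -8).
KL · (KM × KN) = 0.
The scalar triple product vanishes, so the four points are coplanar.

Yes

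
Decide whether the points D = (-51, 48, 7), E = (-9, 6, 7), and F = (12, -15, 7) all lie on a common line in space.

DE = (42, -42, 0), DF = (63, -63, 0).
Each component of DF is 3/2 times the corresponding component of DE, so DF = 3/2·DE and the points are collinear.

Yes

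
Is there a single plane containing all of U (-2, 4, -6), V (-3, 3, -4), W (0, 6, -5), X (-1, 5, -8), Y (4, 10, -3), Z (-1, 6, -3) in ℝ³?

The plane through U, V, W has normal n = UV × UW = (-5, 5, 0) and equation n·P = 30.
Checking the remaining points: n·X = 30, n·Y = 30, n·Z = 35.
Since n·Z = 35 ≠ 30, Z is off the plane and the points are not all coplanar.

No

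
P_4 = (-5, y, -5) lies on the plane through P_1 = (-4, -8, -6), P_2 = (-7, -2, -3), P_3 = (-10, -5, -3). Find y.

-6

Coplanarity requires P_1P_2 · (P_1P_3 × P_1P_4) = 0.
P_1P_2 = (-3, 6, 3), P_1P_3 = (-6, 3, 3); the triple product is linear in y with coefficient -9 and constant term -54.
Setting it to zero: y = -6.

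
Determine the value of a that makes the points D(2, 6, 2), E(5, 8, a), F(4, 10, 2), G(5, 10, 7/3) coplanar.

Normal to plane DFG: n = (4/3, -2/3, -4); plane equation n·P = -28/3.
Requiring n·E = -28/3: (-4)a + (4/3) = -28/3.
So a = 8/3.

8/3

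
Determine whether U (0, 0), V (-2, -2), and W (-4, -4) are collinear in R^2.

Yes

UV = (-2, -2), UW = (-4, -4).
Checking proportionality: UW = 2·UV, so the vectors are parallel and the points are collinear.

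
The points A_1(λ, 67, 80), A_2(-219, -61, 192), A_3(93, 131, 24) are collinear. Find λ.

-11

Collinearity requires A_1A_2 × A_1A_3 = 0; each component is linear in λ.
The y-component gives (-168)λ + (-1848) = 0, so λ = -11.
The remaining components then also vanish.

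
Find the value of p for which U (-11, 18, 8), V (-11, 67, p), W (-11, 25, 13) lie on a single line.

43

Collinearity requires UV × UW = 0; each component is linear in p.
The x-component gives (-7)p + (301) = 0, so p = 43.
The remaining components then also vanish.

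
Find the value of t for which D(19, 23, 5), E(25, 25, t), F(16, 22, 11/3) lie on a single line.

23/3

Collinearity requires DE × DF = 0; each component is linear in t.
The x-component gives (1)t + (-23/3) = 0, so t = 23/3.
The remaining components then also vanish.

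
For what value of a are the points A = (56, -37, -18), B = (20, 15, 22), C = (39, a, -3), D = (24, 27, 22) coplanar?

-28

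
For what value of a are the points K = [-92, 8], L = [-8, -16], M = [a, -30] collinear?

41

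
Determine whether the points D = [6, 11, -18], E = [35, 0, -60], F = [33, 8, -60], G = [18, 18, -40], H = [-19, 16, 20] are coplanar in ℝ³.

The plane through D, E, F has normal n = DE × DF = (336, 84, 210) and equation n·P = -840.
Checking the remaining points: n·G = -840, n·H = -840.
All equal -840, so all 5 points lie in one plane.

Yes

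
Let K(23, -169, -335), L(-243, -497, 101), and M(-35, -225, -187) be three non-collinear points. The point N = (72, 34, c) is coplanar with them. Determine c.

71

The plane through K, L, M has equation −24128x + 14080y − 4128z = -1551584.
Substituting N: (-4128)c + (-1258496) = -1551584, so c = 71.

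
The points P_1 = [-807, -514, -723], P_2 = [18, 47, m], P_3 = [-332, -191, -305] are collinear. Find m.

3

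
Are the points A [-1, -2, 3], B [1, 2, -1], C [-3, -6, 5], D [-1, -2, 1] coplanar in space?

Yes

The four points are coplanar iff the 3×3 determinant with rows AB, AC, AD is zero.
Rows: (2, 4, -4), (-2, -4, 2), (0, 0, -2).
Expanding along the first row: (2)(8) − (4)(4) + (-4)(0) = 0.
Zero determinant ⇒ coplanar.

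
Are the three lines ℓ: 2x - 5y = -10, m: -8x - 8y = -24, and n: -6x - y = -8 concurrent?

No

The three lines meet at one point iff the augmented coefficient matrix [aᵢ bᵢ cᵢ] has rank < 3, i.e. its determinant vanishes.
Here the determinant is 80.
Nonzero, so no common point exists.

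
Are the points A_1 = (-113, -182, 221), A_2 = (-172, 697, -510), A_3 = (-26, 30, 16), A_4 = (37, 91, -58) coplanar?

The four points are coplanar iff the 3×3 determinant with rows A_1A_2, A_1A_3, A_1A_4 is zero.
Rows: (-59, 879, -731), (87, 212, -205), (150, 273, -279).
Expanding along the first row: (-59)(-3183) − (879)(6477) + (-731)(-8049) = 378333.
Nonzero ⇒ not coplanar.

No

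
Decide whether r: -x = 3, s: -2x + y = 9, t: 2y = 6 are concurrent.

Yes

The three lines meet at one point iff the augmented coefficient matrix [aᵢ bᵢ cᵢ] has rank < 3, i.e. its determinant vanishes.
Here the determinant is 0.
It vanishes, so the lines are concurrent at (-3, 3).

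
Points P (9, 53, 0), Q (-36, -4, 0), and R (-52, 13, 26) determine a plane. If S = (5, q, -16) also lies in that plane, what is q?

25

A normal to the plane is n = PQ × PR = (-1482, 1170, -1677).
S lies in the plane iff n · PS = 0.
This gives (1170)q + (-29250) = 0, so q = 25.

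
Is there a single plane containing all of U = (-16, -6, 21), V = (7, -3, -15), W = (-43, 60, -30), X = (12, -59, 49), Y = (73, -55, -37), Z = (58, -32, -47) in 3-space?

No

The plane through U, V, W has normal n = UV × UW = (2223, 2145, 1599) and equation n·P = -14859.
Checking the remaining points: n·X = -21528, n·Y = -14859, n·Z = -14859.
Since n·X = -21528 ≠ -14859, X is off the plane and the points are not all coplanar.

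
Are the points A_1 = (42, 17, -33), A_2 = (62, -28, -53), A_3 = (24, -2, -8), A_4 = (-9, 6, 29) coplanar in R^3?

No

With A_1 as base: A_1A_2 = (20, -45, -20), A_1A_3 = (-18, -19, 25), A_1A_4 = (-51, -11, 62).
A_1A_3 × A_1A_4 = (-903, -159, -771).
A_1A_2 · (A_1A_3 × A_1A_4) = 4515.
Since 4515 ≠ 0, the four points are not coplanar.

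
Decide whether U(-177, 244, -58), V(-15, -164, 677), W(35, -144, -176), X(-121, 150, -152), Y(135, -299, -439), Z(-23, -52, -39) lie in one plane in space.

Yes

The plane through U, V, W has normal n = UV × UW = (333324, 174936, 23640) and equation n·P = -17685084.
Checking the remaining points: n·X = -17685084, n·Y = -17685084, n·Z = -17685084.
All equal -17685084, so all 6 points lie in one plane.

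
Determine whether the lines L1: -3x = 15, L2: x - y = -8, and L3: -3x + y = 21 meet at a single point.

No

Intersecting L1 and L2: solving the 2×2 system gives (x, y) = (-5, 3).
Substitute into L3: (-3)(-5) + (1)(3) = 18.
But L3 requires 21 ≠ 18, so the three lines have no common point.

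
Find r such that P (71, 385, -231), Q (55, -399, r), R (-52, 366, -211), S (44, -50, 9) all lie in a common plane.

199

Coplanarity ⇔ det[PQ; PR; PS] = 0.
Expanding, this is linear in r: (52992)r + (-10545408) = 0.
So r = 199.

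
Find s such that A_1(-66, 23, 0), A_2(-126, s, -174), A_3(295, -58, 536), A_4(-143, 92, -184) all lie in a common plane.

199/2

Normal to plane A_1A_3A_4: n = (-22080, 25152, 18672); plane equation n·P = 2035776.
Requiring n·A_2 = 2035776: (25152)s + (-466848) = 2035776.
So s = 199/2.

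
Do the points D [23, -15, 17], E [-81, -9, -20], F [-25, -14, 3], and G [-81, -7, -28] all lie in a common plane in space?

A normal to the plane through D, E, F is n = DE × DF = (-47, 320, 184).
The plane has equation n·P = -2753. For G: n·G = -3585.
-3585 ≠ -2753, so G is off the plane.

No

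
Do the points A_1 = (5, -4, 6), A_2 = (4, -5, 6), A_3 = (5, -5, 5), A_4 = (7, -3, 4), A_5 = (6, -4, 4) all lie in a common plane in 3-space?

The plane through A_1, A_2, A_3 has normal n = A_1A_2 × A_1A_3 = (1, -1, 1) and equation n·P = 15.
Checking the remaining points: n·A_4 = 14, n·A_5 = 14.
Since n·A_4 = 14 ≠ 15, A_4 is off the plane and the points are not all coplanar.

No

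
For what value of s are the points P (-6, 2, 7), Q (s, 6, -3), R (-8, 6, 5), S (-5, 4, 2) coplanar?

-4

Normal to plane PRS: n = (-16, -12, -8); plane equation n·X = 16.
Requiring n·Q = 16: (-16)s + (-48) = 16.
So s = -4.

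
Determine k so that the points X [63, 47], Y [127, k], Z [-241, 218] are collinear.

11

Collinearity: (Y − X) must be parallel to (Z − X) = (-304, 171).
Cross-multiplying the components: (k − 47)·(-304) = (64)·(171).
Solving gives k = 11.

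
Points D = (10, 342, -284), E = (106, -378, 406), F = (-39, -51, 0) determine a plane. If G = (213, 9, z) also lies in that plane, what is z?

180

Coplanarity requires DE · (DF × DG) = 0.
DE = (96, -720, 690), DF = (-49, -393, 284); the triple product is linear in z with coefficient -73008 and constant term 13141440.
Setting it to zero: z = 180.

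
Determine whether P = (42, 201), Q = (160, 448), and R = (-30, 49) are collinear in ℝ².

PQ = (118, 247), PR = (-72, -152).
det[PQ; PR] = (118)(-152) − (247)(-72) = -152.
The determinant is nonzero, so they are not collinear.

No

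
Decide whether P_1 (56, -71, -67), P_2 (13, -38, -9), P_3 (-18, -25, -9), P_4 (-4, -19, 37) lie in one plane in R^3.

The four points are coplanar iff the 3×3 determinant with rows P_1P_2, P_1P_3, P_1P_4 is zero.
Rows: (-43, 33, 58), (-74, 46, 58), (-60, 52, 104).
Expanding along the first row: (-43)(1768) − (33)(-4216) + (58)(-1088) = 0.
Zero determinant ⇒ coplanar.

Yes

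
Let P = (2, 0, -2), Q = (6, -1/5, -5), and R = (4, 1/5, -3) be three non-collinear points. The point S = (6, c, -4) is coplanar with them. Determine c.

2/5

A normal to the plane is n = PQ × PR = (4/5, -2, 6/5).
S lies in the plane iff n · PS = 0.
This gives (-2)c + (4/5) = 0, so c = 2/5.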